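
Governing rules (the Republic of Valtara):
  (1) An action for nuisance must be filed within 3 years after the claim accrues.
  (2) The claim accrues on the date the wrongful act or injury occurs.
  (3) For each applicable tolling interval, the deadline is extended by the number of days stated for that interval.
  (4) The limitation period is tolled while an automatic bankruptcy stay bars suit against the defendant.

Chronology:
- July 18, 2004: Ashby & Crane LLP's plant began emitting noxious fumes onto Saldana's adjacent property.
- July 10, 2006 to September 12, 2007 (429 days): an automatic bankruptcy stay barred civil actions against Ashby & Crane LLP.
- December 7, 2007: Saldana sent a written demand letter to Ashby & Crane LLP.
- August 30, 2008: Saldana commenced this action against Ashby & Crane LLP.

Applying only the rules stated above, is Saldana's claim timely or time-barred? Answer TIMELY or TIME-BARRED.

TIMELY

The limitation period began to run on July 18, 2004.
Adding the 3 years base period to July 18, 2004 gives a deadline of July 18, 2007, before any tolling.
The period was tolled for 429 days by the automatic bankruptcy stay (July 10, 2006 to September 12, 2007), pushing the deadline to September 19, 2008.
None of the other events listed affects the running of the period under the stated rules.
The August 30, 2008 filing precedes the September 19, 2008 deadline; the claim is timely.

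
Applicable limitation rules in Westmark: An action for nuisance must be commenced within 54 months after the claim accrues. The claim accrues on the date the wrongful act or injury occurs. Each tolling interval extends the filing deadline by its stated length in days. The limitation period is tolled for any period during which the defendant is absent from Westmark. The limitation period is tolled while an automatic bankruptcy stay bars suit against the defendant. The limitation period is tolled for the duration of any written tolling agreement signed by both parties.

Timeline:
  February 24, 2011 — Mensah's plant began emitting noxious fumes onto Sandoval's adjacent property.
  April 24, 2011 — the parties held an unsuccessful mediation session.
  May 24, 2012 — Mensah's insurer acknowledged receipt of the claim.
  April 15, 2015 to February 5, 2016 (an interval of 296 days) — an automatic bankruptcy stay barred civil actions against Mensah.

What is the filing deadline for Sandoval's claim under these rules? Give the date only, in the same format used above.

June 15, 2016

The limitation period began to run on February 24, 2011.
54 months from February 24, 2011 is August 24, 2015.
The period was tolled for 296 days by the automatic bankruptcy stay (April 15, 2015 to February 5, 2016), pushing the deadline to June 15, 2016.
None of the other events listed affects the running of the period under the stated rules.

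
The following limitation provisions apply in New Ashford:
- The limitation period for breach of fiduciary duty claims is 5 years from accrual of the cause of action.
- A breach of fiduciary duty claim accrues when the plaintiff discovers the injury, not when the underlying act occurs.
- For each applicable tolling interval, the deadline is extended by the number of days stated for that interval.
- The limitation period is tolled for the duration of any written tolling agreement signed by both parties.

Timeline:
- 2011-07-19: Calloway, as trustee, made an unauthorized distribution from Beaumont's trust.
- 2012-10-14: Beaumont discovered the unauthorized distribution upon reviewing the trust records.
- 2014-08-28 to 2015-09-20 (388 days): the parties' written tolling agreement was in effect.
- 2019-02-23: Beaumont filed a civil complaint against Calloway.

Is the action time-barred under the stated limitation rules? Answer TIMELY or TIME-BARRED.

Accrual is tied to discovery, so the period began on 2012-10-14 rather than on 2011-07-19 when the act occurred.
Adding the 5 years base period to 2012-10-14 gives a deadline of 2017-10-14, before any tolling.
Because the written tolling agreement ran from 2014-08-28 to 2015-09-20, the deadline is extended by 388 days to 2018-11-06.
The 2019-02-23 filing falls after the 2018-11-06 deadline; the claim is time-barred.

TIME-BARRED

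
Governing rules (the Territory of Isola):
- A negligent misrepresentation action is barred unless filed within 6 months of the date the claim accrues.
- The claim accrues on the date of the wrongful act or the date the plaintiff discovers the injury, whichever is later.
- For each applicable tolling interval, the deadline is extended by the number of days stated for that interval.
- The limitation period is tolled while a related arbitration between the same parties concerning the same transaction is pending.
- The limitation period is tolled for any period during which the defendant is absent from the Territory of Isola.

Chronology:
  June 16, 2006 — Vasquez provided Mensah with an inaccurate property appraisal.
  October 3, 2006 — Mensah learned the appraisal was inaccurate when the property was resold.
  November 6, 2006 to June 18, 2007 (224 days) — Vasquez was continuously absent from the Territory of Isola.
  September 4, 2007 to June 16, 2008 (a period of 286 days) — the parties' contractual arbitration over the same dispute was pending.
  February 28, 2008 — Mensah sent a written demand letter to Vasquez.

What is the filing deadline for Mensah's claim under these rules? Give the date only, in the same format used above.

August 25, 2008

Taking the later of the act (June 16, 2006) and discovery (October 3, 2006), the claim accrued on October 3, 2006.
Adding the 6 months base period to October 3, 2006 gives a deadline of April 3, 2007, before any tolling.
The period was tolled for 224 days by the defendant's absence from the jurisdiction (November 6, 2006 to June 18, 2007), pushing the deadline to November 13, 2007.
The period was tolled for 286 days by the pending related arbitration (September 4, 2007 to June 16, 2008), pushing the deadline to August 25, 2008.
None of the other events listed affects the running of the period under the stated rules.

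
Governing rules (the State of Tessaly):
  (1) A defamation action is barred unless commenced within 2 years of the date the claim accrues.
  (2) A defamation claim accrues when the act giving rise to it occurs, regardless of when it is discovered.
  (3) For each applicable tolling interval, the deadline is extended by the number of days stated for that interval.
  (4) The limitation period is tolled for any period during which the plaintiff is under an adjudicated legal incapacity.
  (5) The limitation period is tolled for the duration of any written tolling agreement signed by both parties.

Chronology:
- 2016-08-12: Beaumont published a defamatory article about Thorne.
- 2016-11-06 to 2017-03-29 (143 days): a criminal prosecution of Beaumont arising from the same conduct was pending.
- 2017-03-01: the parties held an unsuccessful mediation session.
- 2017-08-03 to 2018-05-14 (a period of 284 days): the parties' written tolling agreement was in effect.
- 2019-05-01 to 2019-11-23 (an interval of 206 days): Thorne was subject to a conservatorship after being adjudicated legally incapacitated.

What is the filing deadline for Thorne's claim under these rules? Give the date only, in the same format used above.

The limitation period began to run on 2016-08-12.
Adding the 2 years base period to 2016-08-12 gives a deadline of 2018-08-12, before any tolling.
The written tolling agreement from 2017-08-03 to 2018-05-14 tolled the period for 284 days, extending the deadline to 2019-05-23.
Because the plaintiff's legal incapacity ran from 2019-05-01 to 2019-11-23, the deadline is extended by 206 days to 2019-12-15.
Although a criminal prosecution ran from 2016-11-06 to 2017-03-29, the stated rules do not make that a tolling event, so it is disregarded.
None of the other events listed affects the running of the period under the stated rules.

2019-12-15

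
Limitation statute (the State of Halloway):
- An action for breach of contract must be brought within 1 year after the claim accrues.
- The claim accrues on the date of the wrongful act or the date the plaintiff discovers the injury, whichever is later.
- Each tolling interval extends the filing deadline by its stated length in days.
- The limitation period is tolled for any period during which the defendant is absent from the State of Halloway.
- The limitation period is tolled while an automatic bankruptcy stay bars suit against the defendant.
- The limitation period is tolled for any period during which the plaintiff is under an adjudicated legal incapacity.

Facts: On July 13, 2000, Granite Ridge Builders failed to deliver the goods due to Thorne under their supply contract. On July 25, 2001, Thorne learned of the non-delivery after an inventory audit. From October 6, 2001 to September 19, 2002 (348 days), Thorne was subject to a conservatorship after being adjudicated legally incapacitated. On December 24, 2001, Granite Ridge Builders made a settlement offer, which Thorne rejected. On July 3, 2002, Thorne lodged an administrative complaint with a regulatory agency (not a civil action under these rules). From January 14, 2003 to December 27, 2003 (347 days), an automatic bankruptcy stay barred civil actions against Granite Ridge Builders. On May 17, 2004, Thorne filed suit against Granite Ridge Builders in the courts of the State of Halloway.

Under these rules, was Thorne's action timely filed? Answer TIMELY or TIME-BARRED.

TIMELY

The claim accrued on July 25, 2001 — the later of the July 13, 2000 act and the July 25, 2001 discovery.
Adding the 1 year base period to July 25, 2001 gives a deadline of July 25, 2002, before any tolling.
The plaintiff's legal incapacity from October 6, 2001 to September 19, 2002 tolled the period for 348 days, extending the deadline to July 8, 2003.
The automatic bankruptcy stay from January 14, 2003 to December 27, 2003 tolled the period for 347 days, extending the deadline to June 19, 2004.
None of the other events listed affects the running of the period under the stated rules.
Thorne filed on May 17, 2004, before the June 19, 2004 deadline, so the action is timely.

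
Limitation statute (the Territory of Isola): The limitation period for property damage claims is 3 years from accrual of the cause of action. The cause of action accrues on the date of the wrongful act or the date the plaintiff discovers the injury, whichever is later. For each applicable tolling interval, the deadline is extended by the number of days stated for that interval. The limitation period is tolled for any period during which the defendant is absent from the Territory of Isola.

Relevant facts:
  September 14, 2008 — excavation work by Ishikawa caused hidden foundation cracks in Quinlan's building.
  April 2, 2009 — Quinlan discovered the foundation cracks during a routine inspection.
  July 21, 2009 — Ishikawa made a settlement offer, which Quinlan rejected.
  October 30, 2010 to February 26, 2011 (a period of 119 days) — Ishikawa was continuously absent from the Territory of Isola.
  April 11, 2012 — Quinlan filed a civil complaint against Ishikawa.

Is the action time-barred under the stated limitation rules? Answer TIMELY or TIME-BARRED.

TIMELY

The claim accrued on April 2, 2009 — the later of the September 14, 2008 act and the April 2, 2009 discovery.
The untolled deadline — 3 years after April 2, 2009 — is April 2, 2012.
The period was tolled for 119 days by the defendant's absence from the jurisdiction (October 30, 2010 to February 26, 2011), pushing the deadline to July 30, 2012.
Nothing else in the chronology tolls or restarts the period.
Filing on April 11, 2012 beat the July 30, 2012 deadline — the action is timely.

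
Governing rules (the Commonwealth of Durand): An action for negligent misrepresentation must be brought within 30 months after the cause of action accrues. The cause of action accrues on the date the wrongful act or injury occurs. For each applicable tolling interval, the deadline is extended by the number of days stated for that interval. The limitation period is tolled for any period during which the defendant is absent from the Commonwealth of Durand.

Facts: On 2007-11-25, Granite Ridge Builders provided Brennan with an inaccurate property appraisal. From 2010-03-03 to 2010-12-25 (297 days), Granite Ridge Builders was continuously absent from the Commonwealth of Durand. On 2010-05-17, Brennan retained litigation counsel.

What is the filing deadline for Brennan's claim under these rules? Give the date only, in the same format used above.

2011-03-18

The limitation period began to run on 2007-11-25.
Adding the 30 months base period to 2007-11-25 gives a deadline of 2010-05-25, before any tolling.
The period was tolled for 297 days by the defendant's absence from the jurisdiction (2010-03-03 to 2010-12-25), pushing the deadline to 2011-03-18.
None of the other events listed affects the running of the period under the stated rules.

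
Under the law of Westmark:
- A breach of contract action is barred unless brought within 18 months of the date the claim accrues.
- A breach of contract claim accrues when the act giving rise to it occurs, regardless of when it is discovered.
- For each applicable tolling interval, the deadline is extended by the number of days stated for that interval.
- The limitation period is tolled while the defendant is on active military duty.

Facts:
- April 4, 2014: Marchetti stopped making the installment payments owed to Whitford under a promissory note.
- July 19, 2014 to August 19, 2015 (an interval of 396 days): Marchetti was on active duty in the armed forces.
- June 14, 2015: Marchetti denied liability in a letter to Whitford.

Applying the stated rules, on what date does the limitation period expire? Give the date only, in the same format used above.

November 3, 2016

The claim accrued on April 4, 2014, the date of the act.
18 months from April 4, 2014 is October 4, 2015.
The period was tolled for 396 days by the defendant's active military service (July 19, 2014 to August 19, 2015), pushing the deadline to November 3, 2016.
The other events in the timeline have no effect on the limitation period under the stated rules.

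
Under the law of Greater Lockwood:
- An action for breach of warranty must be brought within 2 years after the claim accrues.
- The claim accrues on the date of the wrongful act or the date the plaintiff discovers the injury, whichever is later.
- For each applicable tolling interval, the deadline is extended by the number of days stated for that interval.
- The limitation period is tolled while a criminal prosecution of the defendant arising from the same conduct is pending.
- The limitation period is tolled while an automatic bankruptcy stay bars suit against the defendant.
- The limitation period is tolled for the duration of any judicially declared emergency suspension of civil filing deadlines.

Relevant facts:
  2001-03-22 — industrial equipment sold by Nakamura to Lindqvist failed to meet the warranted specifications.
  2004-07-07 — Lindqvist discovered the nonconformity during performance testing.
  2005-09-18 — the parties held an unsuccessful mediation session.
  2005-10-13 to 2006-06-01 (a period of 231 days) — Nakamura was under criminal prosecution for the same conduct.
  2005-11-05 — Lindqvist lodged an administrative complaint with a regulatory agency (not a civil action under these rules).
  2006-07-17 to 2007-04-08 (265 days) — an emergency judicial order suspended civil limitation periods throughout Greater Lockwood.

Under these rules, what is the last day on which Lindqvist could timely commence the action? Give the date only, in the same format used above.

2007-11-15

Taking the later of the act (2001-03-22) and discovery (2004-07-07), the claim accrued on 2004-07-07.
The untolled deadline — 2 years after 2004-07-07 — is 2006-07-07.
Because the pending criminal prosecution ran from 2005-10-13 to 2006-06-01, the deadline is extended by 231 days to 2007-02-23.
The period was tolled for 265 days by the emergency suspension of filing deadlines (2006-07-17 to 2007-04-08), pushing the deadline to 2007-11-15.
Nothing else in the chronology tolls or restarts the period.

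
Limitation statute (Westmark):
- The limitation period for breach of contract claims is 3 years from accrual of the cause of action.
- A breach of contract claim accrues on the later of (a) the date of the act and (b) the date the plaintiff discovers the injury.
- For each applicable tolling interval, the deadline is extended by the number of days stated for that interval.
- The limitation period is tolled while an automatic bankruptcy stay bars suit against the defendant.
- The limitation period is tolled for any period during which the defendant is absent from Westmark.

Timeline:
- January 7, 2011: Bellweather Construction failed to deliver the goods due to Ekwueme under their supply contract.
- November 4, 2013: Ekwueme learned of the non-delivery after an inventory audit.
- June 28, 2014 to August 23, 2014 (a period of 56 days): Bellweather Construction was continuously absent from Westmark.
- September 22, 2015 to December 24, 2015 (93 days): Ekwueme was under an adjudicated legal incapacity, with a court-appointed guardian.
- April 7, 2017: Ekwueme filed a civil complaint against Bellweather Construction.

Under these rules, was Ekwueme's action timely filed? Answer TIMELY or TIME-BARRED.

TIME-BARRED

Because discovery on November 4, 2013 post-dates the January 7, 2011 act, accrual under the later-of rule falls on November 4, 2013.
The untolled deadline — 3 years after November 4, 2013 — is November 4, 2016.
Because the defendant's absence from the jurisdiction ran from June 28, 2014 to August 23, 2014, the deadline is extended by 56 days to December 30, 2016.
Although the plaintiff's incapacity ran from September 22, 2015 to December 24, 2015, the stated rules do not make that a tolling event, so it is disregarded.
Ekwueme filed on April 7, 2017, after the December 30, 2016 deadline, so the action is time-barred.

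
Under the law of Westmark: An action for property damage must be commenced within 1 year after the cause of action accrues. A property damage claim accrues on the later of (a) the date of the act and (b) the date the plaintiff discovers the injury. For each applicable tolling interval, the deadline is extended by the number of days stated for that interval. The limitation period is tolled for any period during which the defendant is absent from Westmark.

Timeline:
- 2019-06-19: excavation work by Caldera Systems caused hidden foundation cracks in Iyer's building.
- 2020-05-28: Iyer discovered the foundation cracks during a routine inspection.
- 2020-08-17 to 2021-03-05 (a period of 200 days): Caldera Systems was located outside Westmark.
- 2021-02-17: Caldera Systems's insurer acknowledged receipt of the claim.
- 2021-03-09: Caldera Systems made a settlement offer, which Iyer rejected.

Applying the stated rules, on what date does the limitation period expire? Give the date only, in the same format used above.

2021-12-14

Taking the later of the act (2019-06-19) and discovery (2020-05-28), the claim accrued on 2020-05-28.
1 year from 2020-05-28 is 2021-05-28.
The defendant's absence from the jurisdiction from 2020-08-17 to 2021-03-05 tolled the period for 200 days, extending the deadline to 2021-12-14.
Nothing else in the chronology tolls or restarts the period.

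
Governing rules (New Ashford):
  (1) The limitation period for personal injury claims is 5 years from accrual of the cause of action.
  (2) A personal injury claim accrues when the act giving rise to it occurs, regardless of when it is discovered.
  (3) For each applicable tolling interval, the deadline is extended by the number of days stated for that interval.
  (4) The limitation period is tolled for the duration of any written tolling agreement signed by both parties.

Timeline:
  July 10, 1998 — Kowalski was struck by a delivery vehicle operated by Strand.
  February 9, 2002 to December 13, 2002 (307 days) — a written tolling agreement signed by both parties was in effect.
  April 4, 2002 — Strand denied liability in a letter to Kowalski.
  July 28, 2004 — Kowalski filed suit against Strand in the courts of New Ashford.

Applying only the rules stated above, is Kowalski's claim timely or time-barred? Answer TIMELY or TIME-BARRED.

TIME-BARRED

The cause of action accrued on July 10, 1998, the date of the act.
Adding the 5 years base period to July 10, 1998 gives a deadline of July 10, 2003, before any tolling.
The period was tolled for 307 days by the written tolling agreement (February 9, 2002 to December 13, 2002), pushing the deadline to May 12, 2004.
None of the other events listed affects the running of the period under the stated rules.
Kowalski filed on July 28, 2004, after the May 12, 2004 deadline, so the action is time-barred.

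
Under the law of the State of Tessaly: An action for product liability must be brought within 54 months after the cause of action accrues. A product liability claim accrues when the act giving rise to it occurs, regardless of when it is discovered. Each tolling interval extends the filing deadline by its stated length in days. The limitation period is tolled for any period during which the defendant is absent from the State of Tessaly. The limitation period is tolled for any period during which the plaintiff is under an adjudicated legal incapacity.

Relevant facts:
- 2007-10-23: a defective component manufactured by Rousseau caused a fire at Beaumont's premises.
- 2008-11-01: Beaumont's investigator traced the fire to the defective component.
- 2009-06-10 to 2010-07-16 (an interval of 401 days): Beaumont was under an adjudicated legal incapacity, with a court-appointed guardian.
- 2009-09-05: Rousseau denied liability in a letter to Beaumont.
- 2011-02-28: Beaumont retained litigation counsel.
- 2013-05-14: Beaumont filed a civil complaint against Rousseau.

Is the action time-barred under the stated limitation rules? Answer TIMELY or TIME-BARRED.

Because the rule ties accrual to occurrence, the claim accrued on 2007-10-23, not on the 2008-11-01 discovery date.
54 months from 2007-10-23 is 2012-04-23.
The plaintiff's legal incapacity from 2009-06-10 to 2010-07-16 tolled the period for 401 days, extending the deadline to 2013-05-29.
None of the other events listed affects the running of the period under the stated rules.
Beaumont filed on 2013-05-14, before the 2013-05-29 deadline, so the action is timely.

TIMELY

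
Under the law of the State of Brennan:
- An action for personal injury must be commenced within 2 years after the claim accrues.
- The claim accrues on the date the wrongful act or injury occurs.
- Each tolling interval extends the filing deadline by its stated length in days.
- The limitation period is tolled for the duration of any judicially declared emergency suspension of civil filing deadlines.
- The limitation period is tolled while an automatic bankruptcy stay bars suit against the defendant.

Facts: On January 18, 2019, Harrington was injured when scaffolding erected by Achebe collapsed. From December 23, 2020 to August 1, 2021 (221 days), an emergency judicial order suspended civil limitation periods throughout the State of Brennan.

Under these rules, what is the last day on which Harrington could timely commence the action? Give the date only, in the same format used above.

The claim accrued on January 18, 2019, the date of the act.
Adding the 2 years base period to January 18, 2019 gives a deadline of January 18, 2021, before any tolling.
The emergency suspension of filing deadlines from December 23, 2020 to August 1, 2021 tolled the period for 221 days, extending the deadline to August 27, 2021.

August 27, 2021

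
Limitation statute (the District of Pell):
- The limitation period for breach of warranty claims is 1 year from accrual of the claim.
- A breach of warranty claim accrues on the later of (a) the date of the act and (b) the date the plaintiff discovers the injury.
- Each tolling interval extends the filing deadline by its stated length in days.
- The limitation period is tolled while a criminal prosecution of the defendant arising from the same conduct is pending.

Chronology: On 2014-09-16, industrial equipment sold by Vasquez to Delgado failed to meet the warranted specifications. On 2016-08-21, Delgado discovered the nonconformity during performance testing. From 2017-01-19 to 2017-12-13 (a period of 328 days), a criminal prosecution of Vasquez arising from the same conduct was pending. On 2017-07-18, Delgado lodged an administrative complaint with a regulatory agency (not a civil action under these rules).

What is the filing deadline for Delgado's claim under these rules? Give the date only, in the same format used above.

Because discovery on 2016-08-21 post-dates the 2014-09-16 act, accrual under the later-of rule falls on 2016-08-21.
The untolled deadline — 1 year after 2016-08-21 — is 2017-08-21.
Because the pending criminal prosecution ran from 2017-01-19 to 2017-12-13, the deadline is extended by 328 days to 2018-07-15.
Nothing else in the chronology tolls or restarts the period.

2018-07-15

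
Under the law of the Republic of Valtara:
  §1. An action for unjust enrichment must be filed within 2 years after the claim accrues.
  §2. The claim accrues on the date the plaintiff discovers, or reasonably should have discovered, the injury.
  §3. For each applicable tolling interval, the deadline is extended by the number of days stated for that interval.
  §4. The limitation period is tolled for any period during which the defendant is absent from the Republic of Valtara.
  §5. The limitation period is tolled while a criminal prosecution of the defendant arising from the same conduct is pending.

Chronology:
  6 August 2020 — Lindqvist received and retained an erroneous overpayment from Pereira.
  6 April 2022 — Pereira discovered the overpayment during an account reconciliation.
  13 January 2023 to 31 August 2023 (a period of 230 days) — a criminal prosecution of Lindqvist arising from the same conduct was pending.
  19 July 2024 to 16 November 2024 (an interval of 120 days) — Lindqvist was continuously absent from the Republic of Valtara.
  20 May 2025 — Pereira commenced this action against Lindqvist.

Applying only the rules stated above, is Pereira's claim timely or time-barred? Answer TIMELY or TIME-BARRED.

The claim did not accrue until Pereira discovered the injury on 6 April 2022; the 6 August 2020 act date does not start the clock under the stated rule.
Adding the 2 years base period to 6 April 2022 gives a deadline of 6 April 2024, before any tolling.
The period was tolled for 230 days by the pending criminal prosecution (13 January 2023 to 31 August 2023), pushing the deadline to 22 November 2024.
The defendant's absence from the jurisdiction from 19 July 2024 to 16 November 2024 tolled the period for 120 days, extending the deadline to 22 March 2025.
Filing on 20 May 2025 missed the 22 March 2025 deadline — the action is time-barred.

TIME-BARRED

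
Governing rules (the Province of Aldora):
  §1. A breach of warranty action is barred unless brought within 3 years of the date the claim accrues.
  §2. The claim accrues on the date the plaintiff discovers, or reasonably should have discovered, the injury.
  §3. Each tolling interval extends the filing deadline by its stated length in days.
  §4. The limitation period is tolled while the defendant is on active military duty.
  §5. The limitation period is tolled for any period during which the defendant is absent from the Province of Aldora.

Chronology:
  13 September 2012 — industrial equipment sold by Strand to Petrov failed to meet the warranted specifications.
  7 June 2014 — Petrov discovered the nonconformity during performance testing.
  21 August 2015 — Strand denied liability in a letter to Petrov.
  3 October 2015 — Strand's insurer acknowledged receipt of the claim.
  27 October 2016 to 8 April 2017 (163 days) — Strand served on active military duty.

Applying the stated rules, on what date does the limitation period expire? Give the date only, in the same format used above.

The claim did not accrue until Petrov discovered the injury on 7 June 2014; the 13 September 2012 act date does not start the clock under the stated rule.
Adding the 3 years base period to 7 June 2014 gives a deadline of 7 June 2017, before any tolling.
The defendant's active military service from 27 October 2016 to 8 April 2017 tolled the period for 163 days, extending the deadline to 17 November 2017.
The other events in the timeline have no effect on the limitation period under the stated rules.

17 November 2017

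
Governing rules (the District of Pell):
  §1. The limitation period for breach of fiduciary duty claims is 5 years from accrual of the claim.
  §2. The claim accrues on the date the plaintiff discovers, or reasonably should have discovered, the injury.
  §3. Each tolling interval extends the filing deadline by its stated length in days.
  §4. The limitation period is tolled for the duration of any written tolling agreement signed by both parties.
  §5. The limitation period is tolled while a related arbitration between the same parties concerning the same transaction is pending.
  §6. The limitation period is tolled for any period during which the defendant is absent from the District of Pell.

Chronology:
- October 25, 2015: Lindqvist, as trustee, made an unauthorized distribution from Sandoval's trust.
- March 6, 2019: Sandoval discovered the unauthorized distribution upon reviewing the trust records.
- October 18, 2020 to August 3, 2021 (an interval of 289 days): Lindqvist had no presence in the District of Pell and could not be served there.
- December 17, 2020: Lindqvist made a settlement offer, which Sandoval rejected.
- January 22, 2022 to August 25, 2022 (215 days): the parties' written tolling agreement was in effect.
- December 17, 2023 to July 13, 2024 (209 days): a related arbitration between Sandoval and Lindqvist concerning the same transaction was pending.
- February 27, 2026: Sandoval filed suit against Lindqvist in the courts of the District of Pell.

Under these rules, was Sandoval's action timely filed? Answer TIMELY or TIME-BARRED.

TIME-BARRED

The claim did not accrue until Sandoval discovered the injury on March 6, 2019; the October 25, 2015 act date does not start the clock under the stated rule.
5 years from March 6, 2019 is March 6, 2024.
The period was tolled for 289 days by the defendant's absence from the jurisdiction (October 18, 2020 to August 3, 2021), pushing the deadline to December 20, 2024.
Because the written tolling agreement ran from January 22, 2022 to August 25, 2022, the deadline is extended by 215 days to July 23, 2025.
The pending related arbitration from December 17, 2023 to July 13, 2024 tolled the period for 209 days, extending the deadline to February 17, 2026.
Nothing else in the chronology tolls or restarts the period.
Filing on February 27, 2026 missed the February 17, 2026 deadline — the action is time-barred.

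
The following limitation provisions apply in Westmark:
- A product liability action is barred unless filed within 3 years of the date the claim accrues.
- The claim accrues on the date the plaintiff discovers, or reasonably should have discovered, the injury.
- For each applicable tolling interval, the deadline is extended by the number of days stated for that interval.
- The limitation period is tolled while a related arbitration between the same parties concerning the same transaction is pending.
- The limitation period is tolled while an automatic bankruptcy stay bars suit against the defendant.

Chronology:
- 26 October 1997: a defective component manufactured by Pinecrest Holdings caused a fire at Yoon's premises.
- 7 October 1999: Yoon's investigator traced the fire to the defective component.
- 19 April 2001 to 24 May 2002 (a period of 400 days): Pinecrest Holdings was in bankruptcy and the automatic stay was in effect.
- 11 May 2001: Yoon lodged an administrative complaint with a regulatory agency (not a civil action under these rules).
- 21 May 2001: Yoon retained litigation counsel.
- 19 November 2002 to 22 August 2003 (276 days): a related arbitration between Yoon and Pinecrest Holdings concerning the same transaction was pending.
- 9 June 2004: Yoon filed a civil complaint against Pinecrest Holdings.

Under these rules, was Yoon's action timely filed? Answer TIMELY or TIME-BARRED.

Accrual is tied to discovery, so the period began on 7 October 1999 rather than on 26 October 1997 when the act occurred.
The untolled deadline — 3 years after 7 October 1999 — is 7 October 2002.
The period was tolled for 400 days by the automatic bankruptcy stay (19 April 2001 to 24 May 2002), pushing the deadline to 11 November 2003.
The period was tolled for 276 days by the pending related arbitration (19 November 2002 to 22 August 2003), pushing the deadline to 13 August 2004.
The other events in the timeline have no effect on the limitation period under the stated rules.
The 9 June 2004 filing precedes the 13 August 2004 deadline; the claim is timely.

TIMELY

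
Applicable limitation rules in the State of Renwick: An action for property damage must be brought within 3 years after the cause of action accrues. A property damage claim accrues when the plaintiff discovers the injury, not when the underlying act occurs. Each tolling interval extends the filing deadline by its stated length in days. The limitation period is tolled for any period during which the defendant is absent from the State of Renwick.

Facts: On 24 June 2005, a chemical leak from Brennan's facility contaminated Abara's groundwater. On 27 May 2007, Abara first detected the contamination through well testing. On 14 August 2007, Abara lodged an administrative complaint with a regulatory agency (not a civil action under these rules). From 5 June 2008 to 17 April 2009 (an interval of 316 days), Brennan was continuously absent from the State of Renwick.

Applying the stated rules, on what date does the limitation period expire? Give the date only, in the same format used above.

Accrual is tied to discovery, so the period began on 27 May 2007 rather than on 24 June 2005 when the act occurred.
Adding the 3 years base period to 27 May 2007 gives a deadline of 27 May 2010, before any tolling.
The period was tolled for 316 days by the defendant's absence from the jurisdiction (5 June 2008 to 17 April 2009), pushing the deadline to 8 April 2011.
Nothing else in the chronology tolls or restarts the period.

8 April 2011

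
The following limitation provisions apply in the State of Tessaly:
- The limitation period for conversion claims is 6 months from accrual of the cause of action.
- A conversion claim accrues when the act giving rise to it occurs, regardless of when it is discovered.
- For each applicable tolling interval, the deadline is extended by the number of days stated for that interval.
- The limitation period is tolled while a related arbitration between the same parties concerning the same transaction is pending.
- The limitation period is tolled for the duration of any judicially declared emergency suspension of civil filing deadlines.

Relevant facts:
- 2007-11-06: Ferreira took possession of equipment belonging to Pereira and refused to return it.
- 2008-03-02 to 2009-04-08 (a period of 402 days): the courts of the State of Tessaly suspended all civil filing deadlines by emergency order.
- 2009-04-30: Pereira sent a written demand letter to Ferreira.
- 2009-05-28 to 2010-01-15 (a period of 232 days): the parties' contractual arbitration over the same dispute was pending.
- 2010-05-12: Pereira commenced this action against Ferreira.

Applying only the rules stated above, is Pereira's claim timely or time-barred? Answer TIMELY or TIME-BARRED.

TIME-BARRED

The cause of action accrued on 2007-11-06, the date of the act.
Adding the 6 months base period to 2007-11-06 gives a deadline of 2008-05-06, before any tolling.
The period was tolled for 402 days by the emergency suspension of filing deadlines (2008-03-02 to 2009-04-08), pushing the deadline to 2009-06-12.
The period was tolled for 232 days by the pending related arbitration (2009-05-28 to 2010-01-15), pushing the deadline to 2010-01-30.
None of the other events listed affects the running of the period under the stated rules.
Filing on 2010-05-12 missed the 2010-01-30 deadline — the action is time-barred.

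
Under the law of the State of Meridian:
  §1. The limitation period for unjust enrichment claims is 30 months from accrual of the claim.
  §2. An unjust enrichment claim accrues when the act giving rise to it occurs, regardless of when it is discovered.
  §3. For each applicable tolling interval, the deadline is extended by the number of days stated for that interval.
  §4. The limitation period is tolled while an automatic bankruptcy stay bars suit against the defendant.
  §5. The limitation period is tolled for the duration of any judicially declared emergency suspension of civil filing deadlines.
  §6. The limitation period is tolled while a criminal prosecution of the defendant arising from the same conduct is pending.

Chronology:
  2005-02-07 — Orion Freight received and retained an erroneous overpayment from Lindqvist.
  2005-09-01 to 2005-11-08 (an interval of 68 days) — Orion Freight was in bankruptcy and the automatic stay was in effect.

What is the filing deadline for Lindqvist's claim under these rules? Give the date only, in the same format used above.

The claim accrued on 2005-02-07, the date of the act.
Adding the 30 months base period to 2005-02-07 gives a deadline of 2007-08-07, before any tolling.
Because the automatic bankruptcy stay ran from 2005-09-01 to 2005-11-08, the deadline is extended by 68 days to 2007-10-14.

2007-10-14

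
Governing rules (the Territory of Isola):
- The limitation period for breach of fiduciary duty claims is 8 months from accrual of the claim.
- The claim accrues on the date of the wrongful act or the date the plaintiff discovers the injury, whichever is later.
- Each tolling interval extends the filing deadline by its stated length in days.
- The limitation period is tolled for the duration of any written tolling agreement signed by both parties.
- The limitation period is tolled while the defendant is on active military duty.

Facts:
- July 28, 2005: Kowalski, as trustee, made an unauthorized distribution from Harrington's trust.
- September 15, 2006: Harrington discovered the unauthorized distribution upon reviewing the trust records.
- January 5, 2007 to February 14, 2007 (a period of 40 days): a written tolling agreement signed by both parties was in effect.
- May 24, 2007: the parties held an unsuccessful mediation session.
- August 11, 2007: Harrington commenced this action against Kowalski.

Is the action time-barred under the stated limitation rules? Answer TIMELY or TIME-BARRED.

TIME-BARRED

Taking the later of the act (July 28, 2005) and discovery (September 15, 2006), the claim accrued on September 15, 2006.
Adding the 8 months base period to September 15, 2006 gives a deadline of May 15, 2007, before any tolling.
The written tolling agreement from January 5, 2007 to February 14, 2007 tolled the period for 40 days, extending the deadline to June 24, 2007.
None of the other events listed affects the running of the period under the stated rules.
The August 11, 2007 filing falls after the June 24, 2007 deadline; the claim is time-barred.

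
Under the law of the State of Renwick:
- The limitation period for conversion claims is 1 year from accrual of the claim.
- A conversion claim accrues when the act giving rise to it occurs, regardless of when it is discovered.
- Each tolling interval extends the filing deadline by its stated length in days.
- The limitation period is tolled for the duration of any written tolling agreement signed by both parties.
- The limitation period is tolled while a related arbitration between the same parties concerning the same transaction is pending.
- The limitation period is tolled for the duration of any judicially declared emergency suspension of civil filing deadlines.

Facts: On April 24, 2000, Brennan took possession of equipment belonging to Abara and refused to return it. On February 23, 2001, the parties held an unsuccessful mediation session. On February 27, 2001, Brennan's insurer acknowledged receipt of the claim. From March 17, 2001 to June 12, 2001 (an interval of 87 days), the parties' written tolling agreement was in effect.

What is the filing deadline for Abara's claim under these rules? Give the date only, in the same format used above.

July 20, 2001

The claim accrued on April 24, 2000, the date of the act.
1 year from April 24, 2000 is April 24, 2001.
The written tolling agreement from March 17, 2001 to June 12, 2001 tolled the period for 87 days, extending the deadline to July 20, 2001.
Nothing else in the chronology tolls or restarts the period.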